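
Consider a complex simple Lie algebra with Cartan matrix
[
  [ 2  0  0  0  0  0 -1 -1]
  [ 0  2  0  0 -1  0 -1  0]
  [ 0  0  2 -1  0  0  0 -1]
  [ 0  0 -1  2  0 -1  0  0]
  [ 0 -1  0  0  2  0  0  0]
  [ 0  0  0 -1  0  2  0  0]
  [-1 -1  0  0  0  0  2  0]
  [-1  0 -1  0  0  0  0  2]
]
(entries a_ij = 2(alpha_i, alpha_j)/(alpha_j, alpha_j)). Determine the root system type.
A_8

The matrix has rank 8 with 2's on the diagonal. Reading the off-diagonal entries as Dynkin edges (a single edge where a_ij = a_ji = -1; a double or triple edge where a_ij * a_ji = 2 or 3), the diagram is a chain of 8 nodes with single edges (A_8). One simple-root ordering that puts it in standard form is (alpha_6, alpha_4, alpha_3, alpha_8, alpha_1, alpha_7, alpha_2, alpha_5). So the algebra is type A_8, i.e. sl(9).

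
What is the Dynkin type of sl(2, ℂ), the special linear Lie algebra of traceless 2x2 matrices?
A1

This is sl(2), which has dimension 2^2 - 1 = 3 and rank 2 - 1 = 1 (a Cartan subalgebra is the diagonal traceless matrices). In the classification of classical Lie algebras, the special linear algebra sl(n+1) has type A_n; here n = 1, so the Dynkin diagram is a chain of 1 nodes with single edges (A_1). Hence the type is A_1.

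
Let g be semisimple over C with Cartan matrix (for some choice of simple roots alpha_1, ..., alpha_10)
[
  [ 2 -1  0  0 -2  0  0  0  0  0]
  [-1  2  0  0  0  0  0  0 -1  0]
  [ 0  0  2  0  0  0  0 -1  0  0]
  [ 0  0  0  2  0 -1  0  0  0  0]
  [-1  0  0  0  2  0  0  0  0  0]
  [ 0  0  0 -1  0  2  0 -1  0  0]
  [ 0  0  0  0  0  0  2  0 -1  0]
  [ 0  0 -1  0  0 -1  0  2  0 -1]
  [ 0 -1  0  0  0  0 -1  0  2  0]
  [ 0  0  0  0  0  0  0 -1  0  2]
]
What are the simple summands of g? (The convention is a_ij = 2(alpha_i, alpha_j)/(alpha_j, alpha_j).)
B5 ⊕ D5

The diagram associated to this matrix has two connected components: the simple roots {alpha_1, alpha_2, alpha_5, alpha_7, alpha_9} form a chain of 5 nodes with a double edge at one end; the terminal node there is the unique short simple root (B_5), and {alpha_3, alpha_4, alpha_6, alpha_8, alpha_10} form a chain of 3 nodes with a fork of two nodes at one end (D_5). A semisimple Lie algebra decomposes uniquely as the direct sum of simple ideals, one per connected component of its Dynkin diagram, so g ≅ B_5 ⊕ D_5 (dimension 55 + 45 = 100).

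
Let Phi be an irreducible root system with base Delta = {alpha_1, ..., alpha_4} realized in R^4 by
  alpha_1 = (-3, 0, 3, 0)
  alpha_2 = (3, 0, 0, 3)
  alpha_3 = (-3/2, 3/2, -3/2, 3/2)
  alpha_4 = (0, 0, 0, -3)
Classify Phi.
Compute the Cartan integers a_ij = 2(alpha_i, alpha_j)/(alpha_j, alpha_j); the resulting 4x4 Cartan matrix is
[[2, -1, 0, 0], [-1, 2, 0, -2], [0, 0, 2, -1], [0, -1, -1, 2]].
The roots have two lengths (squared-length ratio 2:1); the short ones are alpha_{3,4}. The associated Dynkin diagram is a chain of 4 nodes with a double edge between the middle two (F_4), so the type is F_4.

F_4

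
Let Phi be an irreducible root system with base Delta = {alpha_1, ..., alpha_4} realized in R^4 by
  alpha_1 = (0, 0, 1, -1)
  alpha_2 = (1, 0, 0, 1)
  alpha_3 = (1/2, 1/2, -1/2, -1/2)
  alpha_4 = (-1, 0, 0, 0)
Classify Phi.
Compute the Cartan integers a_ij = 2(alpha_i, alpha_j)/(alpha_j, alpha_j); the resulting 4x4 Cartan matrix is
[[2, -1, 0, 0], [-1, 2, 0, -2], [0, 0, 2, -1], [0, -1, -1, 2]].
The roots have two lengths (squared-length ratio 2:1); the short ones are alpha_{3,4}. The associated Dynkin diagram is a chain of 4 nodes with a double edge between the middle two (F_4), so the type is F_4.

F_4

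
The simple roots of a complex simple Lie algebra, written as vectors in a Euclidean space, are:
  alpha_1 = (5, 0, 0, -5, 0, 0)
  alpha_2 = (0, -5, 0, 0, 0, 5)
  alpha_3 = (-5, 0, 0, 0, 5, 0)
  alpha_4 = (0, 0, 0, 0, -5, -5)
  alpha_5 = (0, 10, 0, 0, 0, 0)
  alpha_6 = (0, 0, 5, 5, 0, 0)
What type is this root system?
Compute the Cartan integers a_ij = 2(alpha_i, alpha_j)/(alpha_j, alpha_j); the resulting 6x6 Cartan matrix is
[[2, 0, -1, 0, 0, -1], [0, 2, 0, -1, -1, 0], [-1, 0, 2, -1, 0, 0], [0, -1, -1, 2, 0, 0], [0, -2, 0, 0, 2, 0], [-1, 0, 0, 0, 0, 2]].
The roots have two lengths (squared-length ratio 2:1); the short ones are alpha_{1,2,3,4,6}. The associated Dynkin diagram is a chain of 6 nodes with a double edge at one end; the terminal node there is the unique long simple root (C_6), so the type is C_6 (the algebra sp(12)).

C_6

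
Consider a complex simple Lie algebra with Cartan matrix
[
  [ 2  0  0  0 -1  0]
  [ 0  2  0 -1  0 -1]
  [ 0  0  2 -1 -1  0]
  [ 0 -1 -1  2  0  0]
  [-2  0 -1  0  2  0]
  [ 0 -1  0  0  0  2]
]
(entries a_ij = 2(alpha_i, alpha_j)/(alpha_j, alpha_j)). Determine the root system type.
B_6

The matrix has rank 6 with 2's on the diagonal. Reading the off-diagonal entries as Dynkin edges (a single edge where a_ij = a_ji = -1; a double or triple edge where a_ij * a_ji = 2 or 3), the diagram is a chain of 6 nodes with a double edge at one end; the terminal node there is the unique short simple root (B_6). One simple-root ordering that puts it in standard form is (alpha_6, alpha_2, alpha_4, alpha_3, alpha_5, alpha_1). So the algebra is type B_6, i.e. so(13).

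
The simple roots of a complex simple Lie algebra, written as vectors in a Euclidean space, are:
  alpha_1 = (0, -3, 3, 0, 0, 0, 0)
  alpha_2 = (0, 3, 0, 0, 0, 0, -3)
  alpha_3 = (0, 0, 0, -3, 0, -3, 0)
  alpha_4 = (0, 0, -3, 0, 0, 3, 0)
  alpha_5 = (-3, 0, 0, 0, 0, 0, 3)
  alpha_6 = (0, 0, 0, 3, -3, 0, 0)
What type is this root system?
Compute the Cartan integers a_ij = 2(alpha_i, alpha_j)/(alpha_j, alpha_j); the resulting 6x6 Cartan matrix is
[[2, -1, 0, -1, 0, 0], [-1, 2, 0, 0, -1, 0], [0, 0, 2, -1, 0, -1], [-1, 0, -1, 2, 0, 0], [0, -1, 0, 0, 2, 0], [0, 0, -1, 0, 0, 2]].
All simple roots have the same length, so the diagram is simply laced. The associated Dynkin diagram is a chain of 6 nodes with single edges (A_6), so the type is A_6 (the algebra sl(7)).

A_6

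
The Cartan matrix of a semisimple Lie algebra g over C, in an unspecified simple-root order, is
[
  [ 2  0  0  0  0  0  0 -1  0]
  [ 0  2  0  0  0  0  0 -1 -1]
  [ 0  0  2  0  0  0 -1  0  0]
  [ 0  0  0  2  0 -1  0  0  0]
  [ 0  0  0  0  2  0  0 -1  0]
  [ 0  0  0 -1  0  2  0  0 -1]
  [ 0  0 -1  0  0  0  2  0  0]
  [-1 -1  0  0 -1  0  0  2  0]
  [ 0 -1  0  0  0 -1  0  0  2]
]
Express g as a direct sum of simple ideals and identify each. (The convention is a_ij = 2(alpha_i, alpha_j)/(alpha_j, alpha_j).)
type A_2 + type D_7

The diagram associated to this matrix has two connected components: the simple roots {alpha_3, alpha_7} form a chain of 2 nodes with single edges (A_2), and {alpha_1, alpha_2, alpha_4, alpha_5, alpha_6, alpha_8, alpha_9} form a chain of 5 nodes with a fork of two nodes at one end (D_7). A semisimple Lie algebra decomposes uniquely as the direct sum of simple ideals, one per connected component of its Dynkin diagram, so g ≅ A_2 ⊕ D_7 (dimension 8 + 91 = 99).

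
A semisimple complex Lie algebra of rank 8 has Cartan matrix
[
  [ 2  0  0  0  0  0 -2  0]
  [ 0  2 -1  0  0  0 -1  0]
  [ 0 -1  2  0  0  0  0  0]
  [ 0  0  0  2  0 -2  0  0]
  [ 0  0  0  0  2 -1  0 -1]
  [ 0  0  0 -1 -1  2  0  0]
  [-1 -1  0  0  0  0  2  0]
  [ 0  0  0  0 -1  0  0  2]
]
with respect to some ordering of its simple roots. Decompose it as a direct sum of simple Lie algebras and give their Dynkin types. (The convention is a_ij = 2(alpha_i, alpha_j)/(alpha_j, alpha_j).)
The diagram associated to this matrix has two connected components: the simple roots {alpha_1, alpha_2, alpha_3, alpha_7} form a chain of 4 nodes with a double edge at one end; the terminal node there is the unique long simple root (C_4), and {alpha_4, alpha_5, alpha_6, alpha_8} form a chain of 4 nodes with a double edge at one end; the terminal node there is the unique long simple root (C_4). A semisimple Lie algebra decomposes uniquely as the direct sum of simple ideals, one per connected component of its Dynkin diagram, so g ≅ C_4 ⊕ C_4 (dimension 36 + 36 = 72).

C_4 ⊕ C_4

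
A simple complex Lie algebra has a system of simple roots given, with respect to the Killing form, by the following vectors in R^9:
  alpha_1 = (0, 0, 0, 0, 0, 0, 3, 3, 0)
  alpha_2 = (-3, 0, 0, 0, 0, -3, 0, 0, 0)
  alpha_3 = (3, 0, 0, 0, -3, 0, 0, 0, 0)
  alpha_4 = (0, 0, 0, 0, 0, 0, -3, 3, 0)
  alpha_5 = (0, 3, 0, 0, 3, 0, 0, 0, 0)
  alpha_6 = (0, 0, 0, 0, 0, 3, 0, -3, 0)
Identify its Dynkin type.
D_6

Compute the Cartan integers a_ij = 2(alpha_i, alpha_j)/(alpha_j, alpha_j); the resulting 6x6 Cartan matrix is
[[2, 0, 0, 0, 0, -1], [0, 2, -1, 0, 0, -1], [0, -1, 2, 0, -1, 0], [0, 0, 0, 2, 0, -1], [0, 0, -1, 0, 2, 0], [-1, -1, 0, -1, 0, 2]].
All simple roots have the same length, so the diagram is simply laced. The associated Dynkin diagram is a chain of 4 nodes with a fork of two nodes at one end (D_6), so the type is D_6 (the algebra so(12)).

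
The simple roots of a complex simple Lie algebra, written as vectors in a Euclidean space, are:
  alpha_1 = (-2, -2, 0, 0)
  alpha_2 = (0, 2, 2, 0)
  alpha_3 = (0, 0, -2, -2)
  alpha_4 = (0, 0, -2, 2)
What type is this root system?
Compute the Cartan integers a_ij = 2(alpha_i, alpha_j)/(alpha_j, alpha_j); the resulting 4x4 Cartan matrix is
[[2, -1, 0, 0], [-1, 2, -1, -1], [0, -1, 2, 0], [0, -1, 0, 2]].
All simple roots have the same length, so the diagram is simply laced. The associated Dynkin diagram is a chain of 2 nodes with a fork of two nodes at one end (D_4), so the type is D_4 (the algebra so(8)).

type D_4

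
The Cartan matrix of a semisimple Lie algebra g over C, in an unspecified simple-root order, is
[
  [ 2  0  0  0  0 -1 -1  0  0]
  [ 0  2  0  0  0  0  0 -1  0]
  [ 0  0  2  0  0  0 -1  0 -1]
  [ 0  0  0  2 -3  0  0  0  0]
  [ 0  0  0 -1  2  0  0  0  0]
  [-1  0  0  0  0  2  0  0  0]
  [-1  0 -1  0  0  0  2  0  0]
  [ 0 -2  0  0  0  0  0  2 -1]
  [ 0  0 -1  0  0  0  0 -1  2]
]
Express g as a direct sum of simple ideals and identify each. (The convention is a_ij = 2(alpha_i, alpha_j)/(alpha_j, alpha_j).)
type B_7 ⊕ type G_2

The diagram associated to this matrix has two connected components: the simple roots {alpha_1, alpha_2, alpha_3, alpha_6, alpha_7, alpha_8, alpha_9} form a chain of 7 nodes with a double edge at one end; the terminal node there is the unique short simple root (B_7), and {alpha_4, alpha_5} form two nodes joined by a triple edge (G_2). A semisimple Lie algebra decomposes uniquely as the direct sum of simple ideals, one per connected component of its Dynkin diagram, so g ≅ B_7 ⊕ G_2 (dimension 105 + 14 = 119).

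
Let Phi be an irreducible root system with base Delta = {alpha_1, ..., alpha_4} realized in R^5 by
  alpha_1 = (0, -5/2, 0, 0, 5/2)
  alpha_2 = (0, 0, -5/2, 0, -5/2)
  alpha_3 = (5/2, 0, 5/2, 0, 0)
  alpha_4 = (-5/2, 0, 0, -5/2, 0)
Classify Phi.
Compute the Cartan integers a_ij = 2(alpha_i, alpha_j)/(alpha_j, alpha_j); the resulting 4x4 Cartan matrix is
[[2, -1, 0, 0], [-1, 2, -1, 0], [0, -1, 2, -1], [0, 0, -1, 2]].
All simple roots have the same length, so the diagram is simply laced. The associated Dynkin diagram is a chain of 4 nodes with single edges (A_4), so the type is A_4 (the algebra sl(5)).

A_4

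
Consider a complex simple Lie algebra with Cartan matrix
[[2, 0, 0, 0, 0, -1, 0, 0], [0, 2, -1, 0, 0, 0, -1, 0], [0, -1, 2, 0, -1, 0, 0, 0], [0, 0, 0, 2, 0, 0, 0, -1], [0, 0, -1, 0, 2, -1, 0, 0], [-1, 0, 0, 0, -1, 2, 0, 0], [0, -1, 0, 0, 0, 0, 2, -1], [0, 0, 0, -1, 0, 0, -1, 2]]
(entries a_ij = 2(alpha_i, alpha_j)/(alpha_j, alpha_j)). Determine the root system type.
The matrix has rank 8 with 2's on the diagonal. Reading the off-diagonal entries as Dynkin edges (a single edge where a_ij = a_ji = -1; a double or triple edge where a_ij * a_ji = 2 or 3), the diagram is a chain of 8 nodes with single edges (A_8). One simple-root ordering that puts it in standard form is (alpha_1, alpha_6, alpha_5, alpha_3, alpha_2, alpha_7, alpha_8, alpha_4). So the algebra is type A_8, i.e. sl(9).

type A_8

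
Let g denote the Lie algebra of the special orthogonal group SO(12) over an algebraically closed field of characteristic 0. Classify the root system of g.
This is so(12) with 12 even, which has dimension 12(12-1)/2 = 66 and rank 12/2 = 6. In the classification of classical Lie algebras, the orthogonal algebra so(2n) in an even number of variables has type D_n; here n = 6, so the Dynkin diagram is a chain of 4 nodes with a fork of two nodes at one end (D_6). Hence the type is D_6.

type D_6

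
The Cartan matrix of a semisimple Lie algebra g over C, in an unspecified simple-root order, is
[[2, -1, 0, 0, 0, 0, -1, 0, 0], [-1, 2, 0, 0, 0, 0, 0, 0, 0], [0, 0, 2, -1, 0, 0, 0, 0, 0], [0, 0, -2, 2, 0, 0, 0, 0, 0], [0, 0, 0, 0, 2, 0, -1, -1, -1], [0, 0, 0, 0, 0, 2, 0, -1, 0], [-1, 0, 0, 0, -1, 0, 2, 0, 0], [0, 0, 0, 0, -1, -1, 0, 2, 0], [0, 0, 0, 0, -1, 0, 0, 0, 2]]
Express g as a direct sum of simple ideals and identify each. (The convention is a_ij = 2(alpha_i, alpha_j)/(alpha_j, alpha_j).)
The diagram associated to this matrix has two connected components: the simple roots {alpha_3, alpha_4} form a chain of 2 nodes with a double edge at one end; the terminal node there is the unique short simple root (B_2), and {alpha_1, alpha_2, alpha_5, alpha_6, alpha_7, alpha_8, alpha_9} form a chain of 6 nodes with one extra node attached to the third node from one end (E_7). A semisimple Lie algebra decomposes uniquely as the direct sum of simple ideals, one per connected component of its Dynkin diagram, so g ≅ B_2 ⊕ E_7 (dimension 10 + 133 = 143).

B2 ⊕ E7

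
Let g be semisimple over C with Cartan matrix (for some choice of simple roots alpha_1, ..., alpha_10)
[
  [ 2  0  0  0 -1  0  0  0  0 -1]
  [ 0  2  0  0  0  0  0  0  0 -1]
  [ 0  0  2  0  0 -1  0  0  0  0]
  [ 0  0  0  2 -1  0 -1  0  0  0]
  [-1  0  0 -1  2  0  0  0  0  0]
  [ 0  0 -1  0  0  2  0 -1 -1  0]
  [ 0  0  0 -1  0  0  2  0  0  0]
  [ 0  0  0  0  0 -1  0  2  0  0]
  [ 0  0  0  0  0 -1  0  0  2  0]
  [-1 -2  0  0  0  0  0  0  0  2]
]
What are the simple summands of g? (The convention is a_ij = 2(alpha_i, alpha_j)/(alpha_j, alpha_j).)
The diagram associated to this matrix has two connected components: the simple roots {alpha_1, alpha_2, alpha_4, alpha_5, alpha_7, alpha_10} form a chain of 6 nodes with a double edge at one end; the terminal node there is the unique short simple root (B_6), and {alpha_3, alpha_6, alpha_8, alpha_9} form a chain of 2 nodes with a fork of two nodes at one end (D_4). A semisimple Lie algebra decomposes uniquely as the direct sum of simple ideals, one per connected component of its Dynkin diagram, so g ≅ B_6 ⊕ D_4 (dimension 78 + 28 = 106).

B_6 + D_4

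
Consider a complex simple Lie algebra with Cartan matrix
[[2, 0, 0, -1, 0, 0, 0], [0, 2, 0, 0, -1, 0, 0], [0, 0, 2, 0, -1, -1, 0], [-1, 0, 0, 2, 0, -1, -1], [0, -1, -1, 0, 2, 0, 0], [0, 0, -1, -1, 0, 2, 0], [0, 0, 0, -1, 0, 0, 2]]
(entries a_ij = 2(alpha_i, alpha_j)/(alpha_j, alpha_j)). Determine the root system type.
type D_7

The matrix has rank 7 with 2's on the diagonal. Reading the off-diagonal entries as Dynkin edges (a single edge where a_ij = a_ji = -1; a double or triple edge where a_ij * a_ji = 2 or 3), the diagram is a chain of 5 nodes with a fork of two nodes at one end (D_7). One simple-root ordering that puts it in standard form is (alpha_2, alpha_5, alpha_3, alpha_6, alpha_4, alpha_7, alpha_1). So the algebra is type D_7, i.e. so(14).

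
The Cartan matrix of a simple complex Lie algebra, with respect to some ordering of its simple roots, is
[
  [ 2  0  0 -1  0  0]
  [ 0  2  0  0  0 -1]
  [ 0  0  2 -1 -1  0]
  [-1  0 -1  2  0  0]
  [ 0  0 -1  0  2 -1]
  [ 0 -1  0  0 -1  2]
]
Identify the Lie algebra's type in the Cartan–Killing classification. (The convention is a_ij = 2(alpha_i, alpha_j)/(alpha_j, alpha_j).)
The matrix has rank 6 with 2's on the diagonal. Reading the off-diagonal entries as Dynkin edges (a single edge where a_ij = a_ji = -1; a double or triple edge where a_ij * a_ji = 2 or 3), the diagram is a chain of 6 nodes with single edges (A_6). One simple-root ordering that puts it in standard form is (alpha_2, alpha_6, alpha_5, alpha_3, alpha_4, alpha_1). So the algebra is type A_6, i.e. sl(7).

type A_6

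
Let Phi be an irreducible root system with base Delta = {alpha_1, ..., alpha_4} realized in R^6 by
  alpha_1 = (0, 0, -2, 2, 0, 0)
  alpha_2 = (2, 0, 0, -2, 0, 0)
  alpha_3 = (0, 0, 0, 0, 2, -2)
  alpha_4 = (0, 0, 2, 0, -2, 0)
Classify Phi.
Compute the Cartan integers a_ij = 2(alpha_i, alpha_j)/(alpha_j, alpha_j); the resulting 4x4 Cartan matrix is
[[2, -1, 0, -1], [-1, 2, 0, 0], [0, 0, 2, -1], [-1, 0, -1, 2]].
All simple roots have the same length, so the diagram is simply laced. The associated Dynkin diagram is a chain of 4 nodes with single edges (A_4), so the type is A_4 (the algebra sl(5)).

A4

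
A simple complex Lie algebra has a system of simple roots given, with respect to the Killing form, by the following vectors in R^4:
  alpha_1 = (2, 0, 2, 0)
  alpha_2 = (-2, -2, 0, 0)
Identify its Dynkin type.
A_2 (sl(3))

Compute the Cartan integers a_ij = 2(alpha_i, alpha_j)/(alpha_j, alpha_j); the resulting 2x2 Cartan matrix is
[[2, -1], [-1, 2]].
All simple roots have the same length, so the diagram is simply laced. The associated Dynkin diagram is a chain of 2 nodes with single edges (A_2), so the type is A_2 (the algebra sl(3)).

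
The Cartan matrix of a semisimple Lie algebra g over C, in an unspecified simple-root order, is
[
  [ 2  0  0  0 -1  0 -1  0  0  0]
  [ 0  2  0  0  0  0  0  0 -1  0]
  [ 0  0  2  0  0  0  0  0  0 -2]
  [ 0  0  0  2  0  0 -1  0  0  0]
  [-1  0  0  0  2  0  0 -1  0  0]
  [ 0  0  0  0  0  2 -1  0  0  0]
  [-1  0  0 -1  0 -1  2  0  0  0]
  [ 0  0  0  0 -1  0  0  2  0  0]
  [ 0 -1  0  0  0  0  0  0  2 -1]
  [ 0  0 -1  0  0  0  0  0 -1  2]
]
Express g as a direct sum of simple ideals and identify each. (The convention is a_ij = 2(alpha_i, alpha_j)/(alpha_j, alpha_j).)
The diagram associated to this matrix has two connected components: the simple roots {alpha_2, alpha_3, alpha_9, alpha_10} form a chain of 4 nodes with a double edge at one end; the terminal node there is the unique long simple root (C_4), and {alpha_1, alpha_4, alpha_5, alpha_6, alpha_7, alpha_8} form a chain of 4 nodes with a fork of two nodes at one end (D_6). A semisimple Lie algebra decomposes uniquely as the direct sum of simple ideals, one per connected component of its Dynkin diagram, so g ≅ C_4 ⊕ D_6 (dimension 36 + 66 = 102).

C_4 + D_6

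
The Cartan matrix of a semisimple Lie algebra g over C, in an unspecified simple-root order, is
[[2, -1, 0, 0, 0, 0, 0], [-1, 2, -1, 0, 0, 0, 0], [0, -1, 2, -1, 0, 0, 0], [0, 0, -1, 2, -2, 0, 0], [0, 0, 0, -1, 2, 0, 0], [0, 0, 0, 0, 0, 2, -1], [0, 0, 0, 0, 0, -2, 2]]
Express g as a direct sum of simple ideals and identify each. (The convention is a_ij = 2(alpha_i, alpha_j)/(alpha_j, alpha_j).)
The diagram associated to this matrix has two connected components: the simple roots {alpha_6, alpha_7} form a chain of 2 nodes with a double edge at one end; the terminal node there is the unique short simple root (B_2), and {alpha_1, alpha_2, alpha_3, alpha_4, alpha_5} form a chain of 5 nodes with a double edge at one end; the terminal node there is the unique short simple root (B_5). A semisimple Lie algebra decomposes uniquely as the direct sum of simple ideals, one per connected component of its Dynkin diagram, so g ≅ B_2 ⊕ B_5 (dimension 10 + 55 = 65).

B2 ⊕ B5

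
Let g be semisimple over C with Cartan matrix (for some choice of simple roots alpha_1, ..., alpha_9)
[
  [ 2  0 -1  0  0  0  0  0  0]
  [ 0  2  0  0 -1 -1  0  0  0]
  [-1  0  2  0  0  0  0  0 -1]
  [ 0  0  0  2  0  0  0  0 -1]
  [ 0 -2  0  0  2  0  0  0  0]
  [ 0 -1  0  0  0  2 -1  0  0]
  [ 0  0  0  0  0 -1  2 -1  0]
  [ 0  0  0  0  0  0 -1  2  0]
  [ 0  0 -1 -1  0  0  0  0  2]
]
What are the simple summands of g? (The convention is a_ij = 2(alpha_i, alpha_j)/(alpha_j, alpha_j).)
The diagram associated to this matrix has two connected components: the simple roots {alpha_1, alpha_3, alpha_4, alpha_9} form a chain of 4 nodes with single edges (A_4), and {alpha_2, alpha_5, alpha_6, alpha_7, alpha_8} form a chain of 5 nodes with a double edge at one end; the terminal node there is the unique long simple root (C_5). A semisimple Lie algebra decomposes uniquely as the direct sum of simple ideals, one per connected component of its Dynkin diagram, so g ≅ A_4 ⊕ C_5 (dimension 24 + 55 = 79).

type A_4 ⊕ type C_5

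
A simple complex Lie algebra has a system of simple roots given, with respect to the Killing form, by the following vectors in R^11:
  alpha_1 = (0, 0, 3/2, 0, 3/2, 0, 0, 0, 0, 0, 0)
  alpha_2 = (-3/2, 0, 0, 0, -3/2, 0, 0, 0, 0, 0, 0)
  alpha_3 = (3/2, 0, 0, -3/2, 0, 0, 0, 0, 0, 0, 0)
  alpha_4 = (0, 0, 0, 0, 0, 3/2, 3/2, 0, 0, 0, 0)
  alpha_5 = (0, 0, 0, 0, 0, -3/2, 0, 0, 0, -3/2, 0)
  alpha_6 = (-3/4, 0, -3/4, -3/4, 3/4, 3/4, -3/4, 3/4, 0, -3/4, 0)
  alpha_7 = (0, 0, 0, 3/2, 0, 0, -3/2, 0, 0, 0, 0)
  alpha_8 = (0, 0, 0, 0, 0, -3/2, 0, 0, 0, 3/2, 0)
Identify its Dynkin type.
Compute the Cartan integers a_ij = 2(alpha_i, alpha_j)/(alpha_j, alpha_j); the resulting 8x8 Cartan matrix is
[[2, -1, 0, 0, 0, 0, 0, 0], [-1, 2, -1, 0, 0, 0, 0, 0], [0, -1, 2, 0, 0, 0, -1, 0], [0, 0, 0, 2, -1, 0, -1, -1], [0, 0, 0, -1, 2, 0, 0, 0], [0, 0, 0, 0, 0, 2, 0, -1], [0, 0, -1, -1, 0, 0, 2, 0], [0, 0, 0, -1, 0, -1, 0, 2]].
All simple roots have the same length, so the diagram is simply laced. The associated Dynkin diagram is a chain of 7 nodes with one extra node attached to the third node from one end (E_8), so the type is E_8.

E8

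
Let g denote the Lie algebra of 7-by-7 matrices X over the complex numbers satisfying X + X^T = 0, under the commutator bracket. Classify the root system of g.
This is so(7) with 7 odd, which has dimension 7(7-1)/2 = 21 and rank (7-1)/2 = 3. In the classification of classical Lie algebras, the orthogonal algebra so(2n+1) in an odd number of variables has type B_n; here n = 3, so the Dynkin diagram is a chain of 3 nodes with a double edge at one end; the terminal node there is the unique short simple root (B_3). Hence the type is B_3.

B3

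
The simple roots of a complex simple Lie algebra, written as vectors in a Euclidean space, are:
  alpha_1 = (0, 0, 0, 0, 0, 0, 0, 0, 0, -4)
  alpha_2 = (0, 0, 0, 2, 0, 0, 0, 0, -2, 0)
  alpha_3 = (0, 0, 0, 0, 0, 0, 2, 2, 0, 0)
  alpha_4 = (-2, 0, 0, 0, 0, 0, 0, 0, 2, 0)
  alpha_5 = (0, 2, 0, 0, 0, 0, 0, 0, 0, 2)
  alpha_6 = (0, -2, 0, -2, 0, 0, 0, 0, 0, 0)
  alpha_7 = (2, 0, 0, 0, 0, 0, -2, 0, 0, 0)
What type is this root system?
C7

Compute the Cartan integers a_ij = 2(alpha_i, alpha_j)/(alpha_j, alpha_j); the resulting 7x7 Cartan matrix is
[[2, 0, 0, 0, -2, 0, 0], [0, 2, 0, -1, 0, -1, 0], [0, 0, 2, 0, 0, 0, -1], [0, -1, 0, 2, 0, 0, -1], [-1, 0, 0, 0, 2, -1, 0], [0, -1, 0, 0, -1, 2, 0], [0, 0, -1, -1, 0, 0, 2]].
The roots have two lengths (squared-length ratio 2:1); the short ones are alpha_{2,3,4,5,6,7}. The associated Dynkin diagram is a chain of 7 nodes with a double edge at one end; the terminal node there is the unique long simple root (C_7), so the type is C_7 (the algebra sp(14)).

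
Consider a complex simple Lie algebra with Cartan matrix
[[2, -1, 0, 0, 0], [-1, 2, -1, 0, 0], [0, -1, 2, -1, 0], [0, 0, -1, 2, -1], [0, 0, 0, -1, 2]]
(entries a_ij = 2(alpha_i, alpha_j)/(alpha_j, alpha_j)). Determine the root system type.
The matrix has rank 5 with 2's on the diagonal. Reading the off-diagonal entries as Dynkin edges (a single edge where a_ij = a_ji = -1; a double or triple edge where a_ij * a_ji = 2 or 3), the diagram is a chain of 5 nodes with single edges (A_5). One simple-root ordering that puts it in standard form is (alpha_1, alpha_2, alpha_3, alpha_4, alpha_5). So the algebra is type A_5, i.e. sl(6).

A5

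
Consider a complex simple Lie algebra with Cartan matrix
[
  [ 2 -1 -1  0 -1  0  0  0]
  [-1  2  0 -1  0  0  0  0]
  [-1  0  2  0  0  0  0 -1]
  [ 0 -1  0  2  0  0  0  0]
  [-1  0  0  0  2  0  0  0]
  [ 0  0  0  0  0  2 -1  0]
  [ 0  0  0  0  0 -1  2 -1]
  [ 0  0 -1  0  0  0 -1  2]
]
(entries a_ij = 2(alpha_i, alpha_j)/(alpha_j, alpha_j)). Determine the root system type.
E_8

The matrix has rank 8 with 2's on the diagonal. Reading the off-diagonal entries as Dynkin edges (a single edge where a_ij = a_ji = -1; a double or triple edge where a_ij * a_ji = 2 or 3), the diagram is a chain of 7 nodes with one extra node attached to the third node from one end (E_8). One simple-root ordering that puts it in standard form is (alpha_4, alpha_5, alpha_2, alpha_1, alpha_3, alpha_8, alpha_7, alpha_6). So the algebra is type E_8.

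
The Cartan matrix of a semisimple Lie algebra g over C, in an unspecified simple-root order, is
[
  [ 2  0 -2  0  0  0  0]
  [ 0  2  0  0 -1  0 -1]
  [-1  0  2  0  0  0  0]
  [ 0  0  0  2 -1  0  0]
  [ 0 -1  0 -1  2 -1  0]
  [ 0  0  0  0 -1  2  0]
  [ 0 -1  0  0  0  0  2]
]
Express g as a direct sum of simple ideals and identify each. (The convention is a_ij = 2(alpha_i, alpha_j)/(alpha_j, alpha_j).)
B_2 + D_5

The diagram associated to this matrix has two connected components: the simple roots {alpha_1, alpha_3} form a chain of 2 nodes with a double edge at one end; the terminal node there is the unique short simple root (B_2), and {alpha_2, alpha_4, alpha_5, alpha_6, alpha_7} form a chain of 3 nodes with a fork of two nodes at one end (D_5). A semisimple Lie algebra decomposes uniquely as the direct sum of simple ideals, one per connected component of its Dynkin diagram, so g ≅ B_2 ⊕ D_5 (dimension 10 + 45 = 55).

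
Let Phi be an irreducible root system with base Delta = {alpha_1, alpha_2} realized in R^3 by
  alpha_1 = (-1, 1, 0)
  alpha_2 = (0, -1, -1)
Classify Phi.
Compute the Cartan integers a_ij = 2(alpha_i, alpha_j)/(alpha_j, alpha_j); the resulting 2x2 Cartan matrix is
[[2, -1], [-1, 2]].
All simple roots have the same length, so the diagram is simply laced. The associated Dynkin diagram is a chain of 2 nodes with single edges (A_2), so the type is A_2 (the algebra sl(3)).

A2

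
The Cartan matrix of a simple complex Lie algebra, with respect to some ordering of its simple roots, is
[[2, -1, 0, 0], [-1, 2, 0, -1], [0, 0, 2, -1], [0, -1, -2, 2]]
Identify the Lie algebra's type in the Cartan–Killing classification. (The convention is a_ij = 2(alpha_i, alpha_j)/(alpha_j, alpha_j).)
The matrix has rank 4 with 2's on the diagonal. Reading the off-diagonal entries as Dynkin edges (a single edge where a_ij = a_ji = -1; a double or triple edge where a_ij * a_ji = 2 or 3), the diagram is a chain of 4 nodes with a double edge at one end; the terminal node there is the unique short simple root (B_4). One simple-root ordering that puts it in standard form is (alpha_1, alpha_2, alpha_4, alpha_3). So the algebra is type B_4, i.e. so(9).

B4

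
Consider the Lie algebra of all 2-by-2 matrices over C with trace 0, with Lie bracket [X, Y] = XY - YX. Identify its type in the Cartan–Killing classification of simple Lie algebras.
A_1

This is sl(2), which has dimension 2^2 - 1 = 3 and rank 2 - 1 = 1 (a Cartan subalgebra is the diagonal traceless matrices). In the classification of classical Lie algebras, the special linear algebra sl(n+1) has type A_n; here n = 1, so the Dynkin diagram is a chain of 1 nodes with single edges (A_1). Hence the type is A_1.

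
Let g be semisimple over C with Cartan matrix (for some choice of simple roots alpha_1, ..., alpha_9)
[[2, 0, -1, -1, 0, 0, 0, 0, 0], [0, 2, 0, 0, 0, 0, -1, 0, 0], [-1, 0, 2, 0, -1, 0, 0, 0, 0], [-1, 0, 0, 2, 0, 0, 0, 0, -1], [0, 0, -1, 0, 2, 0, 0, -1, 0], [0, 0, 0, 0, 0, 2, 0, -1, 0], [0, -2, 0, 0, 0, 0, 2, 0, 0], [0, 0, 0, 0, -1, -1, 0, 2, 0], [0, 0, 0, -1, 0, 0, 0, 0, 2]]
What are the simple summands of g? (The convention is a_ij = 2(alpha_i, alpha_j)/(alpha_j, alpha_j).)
The diagram associated to this matrix has two connected components: the simple roots {alpha_1, alpha_3, alpha_4, alpha_5, alpha_6, alpha_8, alpha_9} form a chain of 7 nodes with single edges (A_7), and {alpha_2, alpha_7} form a chain of 2 nodes with a double edge at one end; the terminal node there is the unique short simple root (B_2). A semisimple Lie algebra decomposes uniquely as the direct sum of simple ideals, one per connected component of its Dynkin diagram, so g ≅ A_7 ⊕ B_2 (dimension 63 + 10 = 73).

type A_7 + type B_2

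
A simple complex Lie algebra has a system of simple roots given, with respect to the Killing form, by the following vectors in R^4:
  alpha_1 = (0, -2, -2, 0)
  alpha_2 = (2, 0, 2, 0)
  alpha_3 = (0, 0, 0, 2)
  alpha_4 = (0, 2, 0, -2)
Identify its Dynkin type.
Compute the Cartan integers a_ij = 2(alpha_i, alpha_j)/(alpha_j, alpha_j); the resulting 4x4 Cartan matrix is
[[2, -1, 0, -1], [-1, 2, 0, 0], [0, 0, 2, -1], [-1, 0, -2, 2]].
The roots have two lengths (squared-length ratio 2:1); the short ones are alpha_{3}. The associated Dynkin diagram is a chain of 4 nodes with a double edge at one end; the terminal node there is the unique short simple root (B_4), so the type is B_4 (the algebra so(9)).

B4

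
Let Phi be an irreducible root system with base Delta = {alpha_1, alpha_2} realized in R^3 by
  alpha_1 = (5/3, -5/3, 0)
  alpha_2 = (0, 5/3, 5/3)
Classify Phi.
Compute the Cartan integers a_ij = 2(alpha_i, alpha_j)/(alpha_j, alpha_j); the resulting 2x2 Cartan matrix is
[[2, -1], [-1, 2]].
All simple roots have the same length, so the diagram is simply laced. The associated Dynkin diagram is a chain of 2 nodes with single edges (A_2), so the type is A_2 (the algebra sl(3)).

A_2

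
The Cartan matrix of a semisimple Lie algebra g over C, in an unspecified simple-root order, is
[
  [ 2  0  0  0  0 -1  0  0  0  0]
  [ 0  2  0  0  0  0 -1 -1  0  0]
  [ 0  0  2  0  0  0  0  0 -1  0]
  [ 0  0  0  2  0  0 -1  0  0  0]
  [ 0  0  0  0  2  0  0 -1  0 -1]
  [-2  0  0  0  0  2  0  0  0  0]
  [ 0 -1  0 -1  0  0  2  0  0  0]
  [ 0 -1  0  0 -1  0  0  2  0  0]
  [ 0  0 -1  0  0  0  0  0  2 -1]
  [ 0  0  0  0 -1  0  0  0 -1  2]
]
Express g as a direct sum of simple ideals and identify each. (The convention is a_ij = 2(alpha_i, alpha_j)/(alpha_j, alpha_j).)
A8 ⊕ B2

The diagram associated to this matrix has two connected components: the simple roots {alpha_2, alpha_3, alpha_4, alpha_5, alpha_7, alpha_8, alpha_9, alpha_10} form a chain of 8 nodes with single edges (A_8), and {alpha_1, alpha_6} form a chain of 2 nodes with a double edge at one end; the terminal node there is the unique short simple root (B_2). A semisimple Lie algebra decomposes uniquely as the direct sum of simple ideals, one per connected component of its Dynkin diagram, so g ≅ A_8 ⊕ B_2 (dimension 80 + 10 = 90).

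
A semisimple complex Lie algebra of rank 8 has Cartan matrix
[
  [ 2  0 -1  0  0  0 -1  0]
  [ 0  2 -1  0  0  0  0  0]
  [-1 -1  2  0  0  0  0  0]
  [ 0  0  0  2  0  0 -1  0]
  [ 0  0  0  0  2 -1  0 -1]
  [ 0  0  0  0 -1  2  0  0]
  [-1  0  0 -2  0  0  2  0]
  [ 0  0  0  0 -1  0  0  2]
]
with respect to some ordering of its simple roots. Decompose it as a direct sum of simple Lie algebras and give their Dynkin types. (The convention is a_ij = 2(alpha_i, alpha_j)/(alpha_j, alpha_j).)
A_3 (sl(4)) ⊕ B_5 (so(11))

The diagram associated to this matrix has two connected components: the simple roots {alpha_5, alpha_6, alpha_8} form a chain of 3 nodes with single edges (A_3), and {alpha_1, alpha_2, alpha_3, alpha_4, alpha_7} form a chain of 5 nodes with a double edge at one end; the terminal node there is the unique short simple root (B_5). A semisimple Lie algebra decomposes uniquely as the direct sum of simple ideals, one per connected component of its Dynkin diagram, so g ≅ A_3 ⊕ B_5 (dimension 15 + 55 = 70).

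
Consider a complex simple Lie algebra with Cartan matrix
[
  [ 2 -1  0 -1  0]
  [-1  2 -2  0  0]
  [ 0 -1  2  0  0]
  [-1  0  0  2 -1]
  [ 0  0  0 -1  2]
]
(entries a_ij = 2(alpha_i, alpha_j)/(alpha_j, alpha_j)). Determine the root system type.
The matrix has rank 5 with 2's on the diagonal. Reading the off-diagonal entries as Dynkin edges (a single edge where a_ij = a_ji = -1; a double or triple edge where a_ij * a_ji = 2 or 3), the diagram is a chain of 5 nodes with a double edge at one end; the terminal node there is the unique short simple root (B_5). One simple-root ordering that puts it in standard form is (alpha_5, alpha_4, alpha_1, alpha_2, alpha_3). So the algebra is type B_5, i.e. so(11).

B_5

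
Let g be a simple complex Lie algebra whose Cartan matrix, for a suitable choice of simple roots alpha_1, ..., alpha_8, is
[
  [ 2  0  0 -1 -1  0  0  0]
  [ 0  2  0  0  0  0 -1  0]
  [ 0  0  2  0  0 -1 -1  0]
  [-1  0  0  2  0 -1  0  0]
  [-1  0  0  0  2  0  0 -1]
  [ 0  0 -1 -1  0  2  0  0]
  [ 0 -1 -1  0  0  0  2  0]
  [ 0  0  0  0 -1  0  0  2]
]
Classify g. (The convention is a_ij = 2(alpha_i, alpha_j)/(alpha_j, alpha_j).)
The matrix has rank 8 with 2's on the diagonal. Reading the off-diagonal entries as Dynkin edges (a single edge where a_ij = a_ji = -1; a double or triple edge where a_ij * a_ji = 2 or 3), the diagram is a chain of 8 nodes with single edges (A_8). One simple-root ordering that puts it in standard form is (alpha_2, alpha_7, alpha_3, alpha_6, alpha_4, alpha_1, alpha_5, alpha_8). So the algebra is type A_8, i.e. sl(9).

A_8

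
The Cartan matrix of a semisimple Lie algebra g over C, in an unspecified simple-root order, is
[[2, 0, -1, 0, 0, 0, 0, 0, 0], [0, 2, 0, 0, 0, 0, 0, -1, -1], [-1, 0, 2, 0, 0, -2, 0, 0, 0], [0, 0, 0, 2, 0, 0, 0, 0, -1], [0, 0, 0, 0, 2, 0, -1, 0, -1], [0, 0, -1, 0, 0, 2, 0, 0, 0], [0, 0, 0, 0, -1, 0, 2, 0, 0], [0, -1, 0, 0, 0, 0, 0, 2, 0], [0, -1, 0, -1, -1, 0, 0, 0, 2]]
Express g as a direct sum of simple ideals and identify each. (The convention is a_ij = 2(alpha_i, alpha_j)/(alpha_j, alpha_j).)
The diagram associated to this matrix has two connected components: the simple roots {alpha_1, alpha_3, alpha_6} form a chain of 3 nodes with a double edge at one end; the terminal node there is the unique short simple root (B_3), and {alpha_2, alpha_4, alpha_5, alpha_7, alpha_8, alpha_9} form a chain of 5 nodes with one extra node attached to the third node from one end (E_6). A semisimple Lie algebra decomposes uniquely as the direct sum of simple ideals, one per connected component of its Dynkin diagram, so g ≅ B_3 ⊕ E_6 (dimension 21 + 78 = 99).

B3 + E6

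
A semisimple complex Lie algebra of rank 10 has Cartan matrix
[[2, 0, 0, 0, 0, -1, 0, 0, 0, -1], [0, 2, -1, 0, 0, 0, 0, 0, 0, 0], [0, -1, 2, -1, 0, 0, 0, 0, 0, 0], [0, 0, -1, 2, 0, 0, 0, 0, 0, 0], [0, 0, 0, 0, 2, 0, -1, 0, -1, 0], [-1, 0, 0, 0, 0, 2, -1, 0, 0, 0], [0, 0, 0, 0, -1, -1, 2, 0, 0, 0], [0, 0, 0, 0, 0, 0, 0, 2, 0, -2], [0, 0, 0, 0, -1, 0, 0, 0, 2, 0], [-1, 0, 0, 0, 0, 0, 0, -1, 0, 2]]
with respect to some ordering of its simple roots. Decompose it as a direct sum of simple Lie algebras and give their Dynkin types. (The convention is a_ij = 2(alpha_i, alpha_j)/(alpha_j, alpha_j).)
A3 ⊕ C7

The diagram associated to this matrix has two connected components: the simple roots {alpha_2, alpha_3, alpha_4} form a chain of 3 nodes with single edges (A_3), and {alpha_1, alpha_5, alpha_6, alpha_7, alpha_8, alpha_9, alpha_10} form a chain of 7 nodes with a double edge at one end; the terminal node there is the unique long simple root (C_7). A semisimple Lie algebra decomposes uniquely as the direct sum of simple ideals, one per connected component of its Dynkin diagram, so g ≅ A_3 ⊕ C_7 (dimension 15 + 105 = 120).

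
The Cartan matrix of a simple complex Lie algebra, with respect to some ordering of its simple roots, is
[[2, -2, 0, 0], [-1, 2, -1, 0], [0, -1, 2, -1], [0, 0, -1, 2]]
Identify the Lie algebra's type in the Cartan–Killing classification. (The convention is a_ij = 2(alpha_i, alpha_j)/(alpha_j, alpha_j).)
The matrix has rank 4 with 2's on the diagonal. Reading the off-diagonal entries as Dynkin edges (a single edge where a_ij = a_ji = -1; a double or triple edge where a_ij * a_ji = 2 or 3), the diagram is a chain of 4 nodes with a double edge at one end; the terminal node there is the unique long simple root (C_4). One simple-root ordering that puts it in standard form is (alpha_4, alpha_3, alpha_2, alpha_1). So the algebra is type C_4, i.e. sp(8).

type C_4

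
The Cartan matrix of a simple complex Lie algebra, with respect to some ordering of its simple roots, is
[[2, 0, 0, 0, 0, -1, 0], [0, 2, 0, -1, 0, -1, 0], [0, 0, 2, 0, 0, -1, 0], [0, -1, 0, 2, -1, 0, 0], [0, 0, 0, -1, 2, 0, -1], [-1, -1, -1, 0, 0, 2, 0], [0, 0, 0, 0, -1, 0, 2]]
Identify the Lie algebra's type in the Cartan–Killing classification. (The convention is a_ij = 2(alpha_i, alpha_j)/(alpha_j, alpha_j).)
type D_7

The matrix has rank 7 with 2's on the diagonal. Reading the off-diagonal entries as Dynkin edges (a single edge where a_ij = a_ji = -1; a double or triple edge where a_ij * a_ji = 2 or 3), the diagram is a chain of 5 nodes with a fork of two nodes at one end (D_7). One simple-root ordering that puts it in standard form is (alpha_7, alpha_5, alpha_4, alpha_2, alpha_6, alpha_3, alpha_1). So the algebra is type D_7, i.e. so(14).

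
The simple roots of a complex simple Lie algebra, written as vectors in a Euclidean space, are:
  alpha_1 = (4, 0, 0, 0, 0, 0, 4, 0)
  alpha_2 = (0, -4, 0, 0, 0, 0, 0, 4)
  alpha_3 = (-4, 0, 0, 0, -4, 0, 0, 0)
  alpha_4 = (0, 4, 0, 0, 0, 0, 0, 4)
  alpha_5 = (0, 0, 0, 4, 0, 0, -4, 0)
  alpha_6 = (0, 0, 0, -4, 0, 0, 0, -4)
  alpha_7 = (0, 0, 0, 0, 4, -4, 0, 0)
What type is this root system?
D_7

Compute the Cartan integers a_ij = 2(alpha_i, alpha_j)/(alpha_j, alpha_j); the resulting 7x7 Cartan matrix is
[[2, 0, -1, 0, -1, 0, 0], [0, 2, 0, 0, 0, -1, 0], [-1, 0, 2, 0, 0, 0, -1], [0, 0, 0, 2, 0, -1, 0], [-1, 0, 0, 0, 2, -1, 0], [0, -1, 0, -1, -1, 2, 0], [0, 0, -1, 0, 0, 0, 2]].
All simple roots have the same length, so the diagram is simply laced. The associated Dynkin diagram is a chain of 5 nodes with a fork of two nodes at one end (D_7), so the type is D_7 (the algebra so(14)).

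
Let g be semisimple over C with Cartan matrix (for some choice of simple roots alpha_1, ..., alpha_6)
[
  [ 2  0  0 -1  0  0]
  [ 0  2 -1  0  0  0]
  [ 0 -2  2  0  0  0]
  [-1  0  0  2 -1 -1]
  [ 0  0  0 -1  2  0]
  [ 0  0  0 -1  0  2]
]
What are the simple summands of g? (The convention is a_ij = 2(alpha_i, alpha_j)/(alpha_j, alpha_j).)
B_2 (so(5)) ⊕ D_4 (so(8))

The diagram associated to this matrix has two connected components: the simple roots {alpha_2, alpha_3} form a chain of 2 nodes with a double edge at one end; the terminal node there is the unique short simple root (B_2), and {alpha_1, alpha_4, alpha_5, alpha_6} form a chain of 2 nodes with a fork of two nodes at one end (D_4). A semisimple Lie algebra decomposes uniquely as the direct sum of simple ideals, one per connected component of its Dynkin diagram, so g ≅ B_2 ⊕ D_4 (dimension 10 + 28 = 38).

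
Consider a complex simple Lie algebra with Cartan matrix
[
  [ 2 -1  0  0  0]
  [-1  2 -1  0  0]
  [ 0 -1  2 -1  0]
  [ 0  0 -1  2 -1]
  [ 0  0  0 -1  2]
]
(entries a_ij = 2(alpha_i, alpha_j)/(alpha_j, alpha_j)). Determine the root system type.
type A_5

The matrix has rank 5 with 2's on the diagonal. Reading the off-diagonal entries as Dynkin edges (a single edge where a_ij = a_ji = -1; a double or triple edge where a_ij * a_ji = 2 or 3), the diagram is a chain of 5 nodes with single edges (A_5). One simple-root ordering that puts it in standard form is (alpha_5, alpha_4, alpha_3, alpha_2, alpha_1). So the algebra is type A_5, i.e. sl(6).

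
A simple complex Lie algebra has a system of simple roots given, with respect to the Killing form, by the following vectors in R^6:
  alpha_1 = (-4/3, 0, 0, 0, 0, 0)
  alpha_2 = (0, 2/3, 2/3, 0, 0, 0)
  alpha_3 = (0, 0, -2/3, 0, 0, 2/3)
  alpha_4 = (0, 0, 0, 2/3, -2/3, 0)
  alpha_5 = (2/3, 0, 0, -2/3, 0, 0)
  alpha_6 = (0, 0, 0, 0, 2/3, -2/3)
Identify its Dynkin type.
Compute the Cartan integers a_ij = 2(alpha_i, alpha_j)/(alpha_j, alpha_j); the resulting 6x6 Cartan matrix is
[[2, 0, 0, 0, -2, 0], [0, 2, -1, 0, 0, 0], [0, -1, 2, 0, 0, -1], [0, 0, 0, 2, -1, -1], [-1, 0, 0, -1, 2, 0], [0, 0, -1, -1, 0, 2]].
The roots have two lengths (squared-length ratio 2:1); the short ones are alpha_{2,3,4,5,6}. The associated Dynkin diagram is a chain of 6 nodes with a double edge at one end; the terminal node there is the unique long simple root (C_6), so the type is C_6 (the algebra sp(12)).

type C_6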